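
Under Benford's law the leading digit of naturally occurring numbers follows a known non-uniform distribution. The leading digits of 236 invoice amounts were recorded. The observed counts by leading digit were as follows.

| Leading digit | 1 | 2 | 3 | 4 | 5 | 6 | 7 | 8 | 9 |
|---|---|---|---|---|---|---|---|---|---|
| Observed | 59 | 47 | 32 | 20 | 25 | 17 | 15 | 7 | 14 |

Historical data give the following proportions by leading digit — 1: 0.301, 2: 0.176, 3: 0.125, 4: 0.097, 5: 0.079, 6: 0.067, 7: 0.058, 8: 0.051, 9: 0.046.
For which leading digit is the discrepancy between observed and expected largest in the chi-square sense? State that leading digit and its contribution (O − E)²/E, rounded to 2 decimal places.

Expected counts E_i = n·p_i: 236×0.301 = 71.036, 236×0.176 = 41.536, 236×0.125 = 29.5, 236×0.097 = 22.892, 236×0.079 = 18.644, 236×0.067 = 15.812, 236×0.058 = 13.688, 236×0.051 = 12.036, 236×0.046 = 10.856.
χ² = (59−71.036)²/71.036 + (47−41.536)²/41.536 + (32−29.5)²/29.5 + (20−22.892)²/22.892 + (25−18.644)²/18.644 + (17−15.812)²/15.812 + (15−13.688)²/13.688 + (7−12.036)²/12.036 + (14−10.856)²/10.856
   = 2.039 + 0.719 + 0.212 + 0.365 + 2.167 + 0.089 + 0.126 + 2.107 + 0.911
The largest term is for 5: 2.17.

5, 2.17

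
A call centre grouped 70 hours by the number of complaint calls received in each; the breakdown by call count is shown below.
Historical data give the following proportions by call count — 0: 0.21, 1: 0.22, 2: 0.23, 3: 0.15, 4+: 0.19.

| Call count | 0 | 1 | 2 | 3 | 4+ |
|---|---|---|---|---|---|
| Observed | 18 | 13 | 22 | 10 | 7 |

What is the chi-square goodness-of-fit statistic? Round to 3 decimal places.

6.285

Expected counts E_i = n·p_i: 70×0.21 = 14.7, 70×0.22 = 15.4, 70×0.23 = 16.1, 70×0.15 = 10.5, 70×0.19 = 13.3.
0: (18 − 14.7)²/14.7 = 10.89/14.7 = 0.7408
1: (13 − 15.4)²/15.4 = 5.76/15.4 = 0.3740
2: (22 − 16.1)²/16.1 = 34.81/16.1 = 2.1621
3: (10 − 10.5)²/10.5 = 0.25/10.5 = 0.0238
4+: (7 − 13.3)²/13.3 = 39.69/13.3 = 2.9842
Sum = 6.285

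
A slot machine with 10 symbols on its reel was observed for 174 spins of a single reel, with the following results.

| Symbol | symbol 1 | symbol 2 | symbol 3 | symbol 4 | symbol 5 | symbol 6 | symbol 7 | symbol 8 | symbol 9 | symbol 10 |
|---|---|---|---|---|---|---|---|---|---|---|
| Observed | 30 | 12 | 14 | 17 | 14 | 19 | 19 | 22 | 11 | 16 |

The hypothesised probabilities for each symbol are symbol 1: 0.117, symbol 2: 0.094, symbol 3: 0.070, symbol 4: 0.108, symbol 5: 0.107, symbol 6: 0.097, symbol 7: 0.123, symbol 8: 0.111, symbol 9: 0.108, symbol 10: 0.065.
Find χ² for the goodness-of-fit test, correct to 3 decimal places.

13.401

Expected counts E_i = n·p_i: 174×0.117 = 20.358, 174×0.094 = 16.356, 174×0.070 = 12.18, 174×0.108 = 18.792, 174×0.107 = 18.618, 174×0.097 = 16.878, 174×0.123 = 21.402, 174×0.111 = 19.314, 174×0.108 = 18.792, 174×0.065 = 11.31.
cat            O        E   (O−E)²/E
symbol 1      30   20.358     4.5667
symbol 2      12   16.356     1.1601
symbol 3      14    12.18     0.2720
symbol 4      17   18.792     0.1709
symbol 5      14   18.618     1.1454
symbol 6      19   16.878     0.2668
symbol 7      19   21.402     0.2696
symbol 8      22   19.314     0.3735
symbol 9      11   18.792     3.2309
symbol 10     16    11.31     1.9448
Sum = 13.401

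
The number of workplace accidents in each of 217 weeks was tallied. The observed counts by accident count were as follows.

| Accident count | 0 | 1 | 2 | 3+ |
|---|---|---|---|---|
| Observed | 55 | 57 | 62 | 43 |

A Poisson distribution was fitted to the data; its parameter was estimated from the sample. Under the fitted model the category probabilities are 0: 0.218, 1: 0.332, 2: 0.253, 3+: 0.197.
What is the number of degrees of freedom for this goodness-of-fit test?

2

There are k = 4 categories and 1 parameter estimated from the data, so df = 4 − 1 − 1 = 2.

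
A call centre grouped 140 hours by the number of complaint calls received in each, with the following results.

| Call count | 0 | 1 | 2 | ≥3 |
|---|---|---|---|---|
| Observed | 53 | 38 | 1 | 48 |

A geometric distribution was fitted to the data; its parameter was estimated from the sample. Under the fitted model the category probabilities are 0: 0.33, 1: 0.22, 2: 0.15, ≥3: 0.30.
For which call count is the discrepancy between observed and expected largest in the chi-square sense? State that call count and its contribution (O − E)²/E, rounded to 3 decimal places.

2, 19.048

Expected counts E_i = n·p_i: 140×0.33 = 46.2, 140×0.22 = 30.8, 140×0.15 = 21, 140×0.30 = 42.
cat         O        E   (O−E)²/E
0          53     46.2     1.0009
1          38     30.8     1.6831
2           1       21    19.0476
≥3         48       42     0.8571
The largest term is for 2: 19.048.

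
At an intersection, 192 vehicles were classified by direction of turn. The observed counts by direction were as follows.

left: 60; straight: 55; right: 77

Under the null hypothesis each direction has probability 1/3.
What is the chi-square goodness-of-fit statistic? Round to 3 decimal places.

Under H₀ each category has probability 1/3, so each expected count is 192/3 = 64.
cat           O        E   (O−E)²/E
left         60       64     0.2500
straight     55       64     1.2656
right        77       64     2.6406
Sum = 4.156

4.156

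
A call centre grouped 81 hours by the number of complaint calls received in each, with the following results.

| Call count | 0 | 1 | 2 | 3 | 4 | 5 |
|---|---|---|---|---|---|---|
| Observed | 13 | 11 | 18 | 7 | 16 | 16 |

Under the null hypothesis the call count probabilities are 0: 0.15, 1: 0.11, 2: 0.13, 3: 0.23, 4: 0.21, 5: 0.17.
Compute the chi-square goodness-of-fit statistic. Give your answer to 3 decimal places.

Expected counts E_i = n·p_i: 81×0.15 = 12.15, 81×0.11 = 8.91, 81×0.13 = 10.53, 81×0.23 = 18.63, 81×0.21 = 17.01, 81×0.17 = 13.77.
0: (13 − 12.15)²/12.15 = 0.7225/12.15 = 0.0595
1: (11 − 8.91)²/8.91 = 4.3681/8.91 = 0.4902
2: (18 − 10.53)²/10.53 = 55.8009/10.53 = 5.2992
3: (7 − 18.63)²/18.63 = 135.2569/18.63 = 7.2602
4: (16 − 17.01)²/17.01 = 1.0201/17.01 = 0.0600
5: (16 − 13.77)²/13.77 = 4.9729/13.77 = 0.3611
Sum = 13.530

13.530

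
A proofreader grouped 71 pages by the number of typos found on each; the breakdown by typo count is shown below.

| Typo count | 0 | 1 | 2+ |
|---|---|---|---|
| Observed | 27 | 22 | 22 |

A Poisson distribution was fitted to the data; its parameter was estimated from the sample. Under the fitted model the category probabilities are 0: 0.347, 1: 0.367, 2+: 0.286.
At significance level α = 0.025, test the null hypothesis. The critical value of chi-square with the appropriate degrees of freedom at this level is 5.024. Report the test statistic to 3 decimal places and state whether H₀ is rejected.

1.000; do not reject

Expected counts E_i = n·p_i: 71×0.347 = 24.637, 71×0.367 = 26.057, 71×0.286 = 20.306.
χ² = (27−24.637)²/24.637 + (22−26.057)²/26.057 + (22−20.306)²/20.306
   = 0.2266 + 0.6317 + 0.1413
Sum = 1.000
df = 1. Since 1.000 < 5.024, we do not reject H₀.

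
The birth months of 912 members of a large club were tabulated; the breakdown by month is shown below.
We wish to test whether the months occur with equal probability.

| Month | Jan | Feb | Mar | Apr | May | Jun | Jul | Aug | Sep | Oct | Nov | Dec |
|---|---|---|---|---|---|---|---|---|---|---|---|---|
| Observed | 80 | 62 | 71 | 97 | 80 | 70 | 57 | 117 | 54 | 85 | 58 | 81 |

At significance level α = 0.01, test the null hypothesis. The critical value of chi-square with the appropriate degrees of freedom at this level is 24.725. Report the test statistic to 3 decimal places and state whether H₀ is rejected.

48.500; reject

Under H₀ each category has probability 1/12, so each expected count is 912/12 = 76.
χ² = (80−76)²/76 + (62−76)²/76 + (71−76)²/76 + (97−76)²/76 + (80−76)²/76 + (70−76)²/76 + (57−76)²/76 + (117−76)²/76 + (54−76)²/76 + (85−76)²/76 + (58−76)²/76 + (81−76)²/76
   = 0.2105 + 2.5789 + 0.3289 + 5.8026 + 0.2105 + 0.4737 + 4.7500 + 22.1184 + 6.3684 + 1.0658 + 4.2632 + 0.3289
Sum = 48.500
df = 11. Since 48.500 > 24.725, we reject H₀.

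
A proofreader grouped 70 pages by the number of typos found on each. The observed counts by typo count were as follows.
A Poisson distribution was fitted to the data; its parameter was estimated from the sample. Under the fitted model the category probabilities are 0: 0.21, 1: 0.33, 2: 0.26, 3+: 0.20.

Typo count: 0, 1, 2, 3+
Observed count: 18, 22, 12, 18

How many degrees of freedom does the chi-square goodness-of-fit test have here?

There are k = 4 categories and 1 parameter estimated from the data, so df = 4 − 1 − 1 = 2.

2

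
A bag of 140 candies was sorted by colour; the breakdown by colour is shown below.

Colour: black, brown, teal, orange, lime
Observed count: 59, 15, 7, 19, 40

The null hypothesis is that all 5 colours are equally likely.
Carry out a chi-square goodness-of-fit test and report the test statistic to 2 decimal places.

Under H₀ each category has probability 1/5, so each expected count is 140/5 = 28.
cat         O        E   (O−E)²/E
black      59       28     34.321
brown      15       28      6.036
teal        7       28     15.750
orange     19       28      2.893
lime       40       28      5.143
Sum = 64.14

64.14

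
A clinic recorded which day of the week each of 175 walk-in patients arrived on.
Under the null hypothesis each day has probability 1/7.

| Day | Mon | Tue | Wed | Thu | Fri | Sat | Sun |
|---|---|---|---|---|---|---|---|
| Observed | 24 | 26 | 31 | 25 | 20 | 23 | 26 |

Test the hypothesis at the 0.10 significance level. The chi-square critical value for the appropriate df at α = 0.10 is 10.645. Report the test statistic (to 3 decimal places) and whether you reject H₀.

2.720; do not reject

Expected count for each of the 7 categories: 175/7 = 25.
Mon: (24 − 25)²/25 = 1/25 = 0.0400
Tue: (26 − 25)²/25 = 1/25 = 0.0400
Wed: (31 − 25)²/25 = 36/25 = 1.4400
Thu: (25 − 25)²/25 = 0/25 = 0.0000
Fri: (20 − 25)²/25 = 25/25 = 1.0000
Sat: (23 − 25)²/25 = 4/25 = 0.1600
Sun: (26 − 25)²/25 = 1/25 = 0.0400
Sum = 2.720
df = 6. Since 2.720 < 10.645, we do not reject H₀.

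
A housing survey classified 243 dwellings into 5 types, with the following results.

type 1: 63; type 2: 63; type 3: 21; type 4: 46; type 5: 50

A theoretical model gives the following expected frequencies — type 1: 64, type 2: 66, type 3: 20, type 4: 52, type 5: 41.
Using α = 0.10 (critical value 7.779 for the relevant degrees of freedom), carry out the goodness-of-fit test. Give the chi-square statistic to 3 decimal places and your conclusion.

2.870; do not reject

type 1: (63 − 64)²/64 = 1/64 = 0.0156
type 2: (63 − 66)²/66 = 9/66 = 0.1364
type 3: (21 − 20)²/20 = 1/20 = 0.0500
type 4: (46 − 52)²/52 = 36/52 = 0.6923
type 5: (50 − 41)²/41 = 81/41 = 1.9756
Sum = 2.870
df = 4. Since 2.870 < 7.779, we do not reject H₀.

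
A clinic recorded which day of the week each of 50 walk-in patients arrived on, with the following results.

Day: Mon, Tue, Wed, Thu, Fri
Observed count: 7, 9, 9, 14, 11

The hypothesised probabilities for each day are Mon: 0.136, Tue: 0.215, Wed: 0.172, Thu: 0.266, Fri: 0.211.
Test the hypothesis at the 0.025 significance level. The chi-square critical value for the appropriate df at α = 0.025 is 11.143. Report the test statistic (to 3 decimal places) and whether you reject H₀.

0.365; do not reject

Expected counts E_i = n·p_i: 50×0.136 = 6.8, 50×0.215 = 10.75, 50×0.172 = 8.6, 50×0.266 = 13.3, 50×0.211 = 10.55.
χ² = (7−6.8)²/6.8 + (9−10.75)²/10.75 + (9−8.6)²/8.6 + (14−13.3)²/13.3 + (11−10.55)²/10.55
   = 0.0059 + 0.2849 + 0.0186 + 0.0368 + 0.0192
Sum = 0.365
df = 4. Since 0.365 < 11.143, we do not reject H₀.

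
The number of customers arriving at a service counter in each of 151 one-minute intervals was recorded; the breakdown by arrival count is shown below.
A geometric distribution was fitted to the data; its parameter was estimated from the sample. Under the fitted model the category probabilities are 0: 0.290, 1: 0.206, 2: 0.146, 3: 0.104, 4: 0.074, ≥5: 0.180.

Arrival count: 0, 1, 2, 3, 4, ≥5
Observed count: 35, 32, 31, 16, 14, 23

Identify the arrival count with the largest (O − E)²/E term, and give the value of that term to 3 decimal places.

Expected counts E_i = n·p_i: 151×0.290 = 43.79, 151×0.206 = 31.106, 151×0.146 = 22.046, 151×0.104 = 15.704, 151×0.074 = 11.174, 151×0.180 = 27.18.
0: (35 − 43.79)²/43.79 = 77.2641/43.79 = 1.7644
1: (32 − 31.106)²/31.106 = 0.799236/31.106 = 0.0257
2: (31 − 22.046)²/22.046 = 80.174116/22.046 = 3.6367
3: (16 − 15.704)²/15.704 = 0.087616/15.704 = 0.0056
4: (14 − 11.174)²/11.174 = 7.986276/11.174 = 0.7147
≥5: (23 − 27.18)²/27.18 = 17.4724/27.18 = 0.6428
The largest term is for 2: 3.637.

2, 3.637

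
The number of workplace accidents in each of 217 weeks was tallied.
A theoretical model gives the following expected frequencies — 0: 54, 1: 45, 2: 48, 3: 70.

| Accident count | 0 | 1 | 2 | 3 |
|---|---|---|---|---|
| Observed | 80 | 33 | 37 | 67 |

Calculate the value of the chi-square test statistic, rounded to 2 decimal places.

18.37

0: (80 − 54)²/54 = 676/54 = 12.519
1: (33 − 45)²/45 = 144/45 = 3.200
2: (37 − 48)²/48 = 121/48 = 2.521
3: (67 − 70)²/70 = 9/70 = 0.129
Sum = 18.37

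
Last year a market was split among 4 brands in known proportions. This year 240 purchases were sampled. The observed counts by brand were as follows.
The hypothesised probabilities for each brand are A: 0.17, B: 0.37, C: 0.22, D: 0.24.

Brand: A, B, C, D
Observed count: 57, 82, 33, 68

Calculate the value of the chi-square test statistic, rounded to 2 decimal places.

Expected counts E_i = n·p_i: 240×0.17 = 40.8, 240×0.37 = 88.8, 240×0.22 = 52.8, 240×0.24 = 57.6.
cat         O        E   (O−E)²/E
A          57     40.8      6.432
B          82     88.8      0.521
C          33     52.8      7.425
D          68     57.6      1.878
Sum = 16.26

16.26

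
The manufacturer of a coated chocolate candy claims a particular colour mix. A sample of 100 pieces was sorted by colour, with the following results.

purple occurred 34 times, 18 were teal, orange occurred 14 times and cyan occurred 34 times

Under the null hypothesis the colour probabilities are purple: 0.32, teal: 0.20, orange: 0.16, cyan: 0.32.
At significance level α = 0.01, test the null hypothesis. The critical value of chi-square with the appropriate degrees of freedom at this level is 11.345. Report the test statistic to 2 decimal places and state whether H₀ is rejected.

0.70; do not reject

Expected counts E_i = n·p_i: 100×0.32 = 32, 100×0.20 = 20, 100×0.16 = 16, 100×0.32 = 32.
purple: (34 − 32)²/32 = 4/32 = 0.125
teal: (18 − 20)²/20 = 4/20 = 0.200
orange: (14 − 16)²/16 = 4/16 = 0.250
cyan: (34 − 32)²/32 = 4/32 = 0.125
Sum = 0.70
df = 3. Since 0.70 < 11.345, we do not reject H₀.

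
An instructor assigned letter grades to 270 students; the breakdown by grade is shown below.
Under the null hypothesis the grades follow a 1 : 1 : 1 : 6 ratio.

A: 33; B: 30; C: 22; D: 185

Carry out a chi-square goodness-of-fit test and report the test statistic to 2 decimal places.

2.57

Ratio total = 9. Expected counts: 270×1/9 = 30, 270×1/9 = 30, 270×1/9 = 30, 270×6/9 = 180.
χ² = (33−30)²/30 + (30−30)²/30 + (22−30)²/30 + (185−180)²/180
   = 0.300 + 0.000 + 2.133 + 0.139
Sum = 2.57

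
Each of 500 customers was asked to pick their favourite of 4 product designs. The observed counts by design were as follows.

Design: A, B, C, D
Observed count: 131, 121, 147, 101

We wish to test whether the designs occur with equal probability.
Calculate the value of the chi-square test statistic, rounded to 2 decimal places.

8.90

Under H₀ each category has probability 1/4, so each expected count is 500/4 = 125.
cat         O        E   (O−E)²/E
A         131      125      0.288
B         121      125      0.128
C         147      125      3.872
D         101      125      4.608
Sum = 8.90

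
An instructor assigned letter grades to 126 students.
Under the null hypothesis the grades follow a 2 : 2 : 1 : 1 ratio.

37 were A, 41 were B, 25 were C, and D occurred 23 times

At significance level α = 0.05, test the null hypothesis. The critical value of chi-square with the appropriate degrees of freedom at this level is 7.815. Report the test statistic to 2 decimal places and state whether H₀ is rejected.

Ratio total = 6. Expected counts: 126×2/6 = 42, 126×2/6 = 42, 126×1/6 = 21, 126×1/6 = 21.
A: (37 − 42)²/42 = 25/42 = 0.595
B: (41 − 42)²/42 = 1/42 = 0.024
C: (25 − 21)²/21 = 16/21 = 0.762
D: (23 − 21)²/21 = 4/21 = 0.190
Sum = 1.57
df = 3. Since 1.57 < 7.815, we do not reject H₀.

1.57; do not reject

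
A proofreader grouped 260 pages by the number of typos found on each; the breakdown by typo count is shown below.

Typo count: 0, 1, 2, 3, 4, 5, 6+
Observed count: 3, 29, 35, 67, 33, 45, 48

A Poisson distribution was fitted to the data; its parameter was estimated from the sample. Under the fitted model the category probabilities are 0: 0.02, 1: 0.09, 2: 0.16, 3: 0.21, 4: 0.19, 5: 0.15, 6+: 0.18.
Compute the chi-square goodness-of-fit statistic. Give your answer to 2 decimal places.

12.53

Expected counts E_i = n·p_i: 260×0.02 = 5.2, 260×0.09 = 23.4, 260×0.16 = 41.6, 260×0.21 = 54.6, 260×0.19 = 49.4, 260×0.15 = 39, 260×0.18 = 46.8.
χ² = (3−5.2)²/5.2 + (29−23.4)²/23.4 + (35−41.6)²/41.6 + (67−54.6)²/54.6 + (33−49.4)²/49.4 + (45−39)²/39 + (48−46.8)²/46.8
   = 0.931 + 1.340 + 1.047 + 2.816 + 5.445 + 0.923 + 0.031
Sum = 12.53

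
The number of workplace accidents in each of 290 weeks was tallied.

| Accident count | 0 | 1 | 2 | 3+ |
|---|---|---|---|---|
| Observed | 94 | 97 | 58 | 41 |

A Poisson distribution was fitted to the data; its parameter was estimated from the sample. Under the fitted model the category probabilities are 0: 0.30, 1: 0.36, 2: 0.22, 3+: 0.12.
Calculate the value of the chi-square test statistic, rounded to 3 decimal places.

2.720

Expected counts E_i = n·p_i: 290×0.30 = 87, 290×0.36 = 104.4, 290×0.22 = 63.8, 290×0.12 = 34.8.
χ² = (94−87)²/87 + (97−104.4)²/104.4 + (58−63.8)²/63.8 + (41−34.8)²/34.8
   = 0.5632 + 0.5245 + 0.5273 + 1.1046
Sum = 2.720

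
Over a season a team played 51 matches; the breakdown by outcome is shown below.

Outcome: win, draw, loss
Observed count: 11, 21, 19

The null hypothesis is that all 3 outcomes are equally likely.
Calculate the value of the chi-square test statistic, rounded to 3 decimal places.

3.294

Expected count for each of the 3 categories: 51/3 = 17.
win: (11 − 17)²/17 = 36/17 = 2.1176
draw: (21 − 17)²/17 = 16/17 = 0.9412
loss: (19 − 17)²/17 = 4/17 = 0.2353
Sum = 3.294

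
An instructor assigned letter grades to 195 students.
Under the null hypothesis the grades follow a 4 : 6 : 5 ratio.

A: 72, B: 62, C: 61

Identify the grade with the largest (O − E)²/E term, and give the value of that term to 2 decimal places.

A, 7.69

Ratio total = 15. Expected counts: 195×4/15 = 52, 195×6/15 = 78, 195×5/15 = 65.
A: (72 − 52)²/52 = 400/52 = 7.692
B: (62 − 78)²/78 = 256/78 = 3.282
C: (61 − 65)²/65 = 16/65 = 0.246
The largest term is for A: 7.69.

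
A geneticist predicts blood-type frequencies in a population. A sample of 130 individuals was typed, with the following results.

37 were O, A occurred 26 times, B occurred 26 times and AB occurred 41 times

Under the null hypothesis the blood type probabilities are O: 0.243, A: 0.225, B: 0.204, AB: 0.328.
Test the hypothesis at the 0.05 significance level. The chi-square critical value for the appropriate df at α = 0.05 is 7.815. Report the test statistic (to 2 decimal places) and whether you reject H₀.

1.36; do not reject

Expected counts E_i = n·p_i: 130×0.243 = 31.59, 130×0.225 = 29.25, 130×0.204 = 26.52, 130×0.328 = 42.64.
O: (37 − 31.59)²/31.59 = 29.2681/31.59 = 0.926
A: (26 − 29.25)²/29.25 = 10.5625/29.25 = 0.361
B: (26 − 26.52)²/26.52 = 0.2704/26.52 = 0.010
AB: (41 − 42.64)²/42.64 = 2.6896/42.64 = 0.063
Sum = 1.36
df = 3. Since 1.36 < 7.815, we do not reject H₀.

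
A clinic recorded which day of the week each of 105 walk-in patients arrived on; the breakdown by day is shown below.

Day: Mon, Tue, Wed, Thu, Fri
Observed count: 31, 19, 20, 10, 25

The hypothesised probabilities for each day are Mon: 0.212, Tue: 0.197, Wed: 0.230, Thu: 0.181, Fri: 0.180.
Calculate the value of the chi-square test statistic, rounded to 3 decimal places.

Expected counts E_i = n·p_i: 105×0.212 = 22.26, 105×0.197 = 20.685, 105×0.230 = 24.15, 105×0.181 = 19.005, 105×0.180 = 18.9.
χ² = (31−22.26)²/22.26 + (19−20.685)²/20.685 + (20−24.15)²/24.15 + (10−19.005)²/19.005 + (25−18.9)²/18.9
   = 3.4316 + 0.1373 + 0.7131 + 4.2668 + 1.9688
Sum = 10.518

10.518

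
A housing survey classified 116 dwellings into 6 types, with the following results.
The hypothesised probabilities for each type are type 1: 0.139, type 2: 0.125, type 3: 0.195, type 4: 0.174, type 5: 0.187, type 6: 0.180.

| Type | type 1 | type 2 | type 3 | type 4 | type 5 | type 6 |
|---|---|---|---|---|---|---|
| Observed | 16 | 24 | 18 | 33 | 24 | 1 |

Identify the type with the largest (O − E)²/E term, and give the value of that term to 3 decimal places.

Expected counts E_i = n·p_i: 116×0.139 = 16.124, 116×0.125 = 14.5, 116×0.195 = 22.62, 116×0.174 = 20.184, 116×0.187 = 21.692, 116×0.180 = 20.88.
χ² = (16−16.124)²/16.124 + (24−14.5)²/14.5 + (18−22.62)²/22.62 + (33−20.184)²/20.184 + (24−21.692)²/21.692 + (1−20.88)²/20.88
   = 0.0010 + 6.2241 + 0.9436 + 8.1376 + 0.2456 + 18.9279
The largest term is for type 6: 18.928.

type 6, 18.928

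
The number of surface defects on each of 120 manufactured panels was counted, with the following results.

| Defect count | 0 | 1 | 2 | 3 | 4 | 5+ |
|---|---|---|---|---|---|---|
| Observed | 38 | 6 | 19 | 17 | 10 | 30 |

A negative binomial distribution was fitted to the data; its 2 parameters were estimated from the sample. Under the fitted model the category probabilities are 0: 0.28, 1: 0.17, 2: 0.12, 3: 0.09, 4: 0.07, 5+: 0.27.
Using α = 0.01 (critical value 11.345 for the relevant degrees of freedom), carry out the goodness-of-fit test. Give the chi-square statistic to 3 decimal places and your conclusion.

16.252; reject

Expected counts E_i = n·p_i: 120×0.28 = 33.6, 120×0.17 = 20.4, 120×0.12 = 14.4, 120×0.09 = 10.8, 120×0.07 = 8.4, 120×0.27 = 32.4.
χ² = (38−33.6)²/33.6 + (6−20.4)²/20.4 + (19−14.4)²/14.4 + (17−10.8)²/10.8 + (10−8.4)²/8.4 + (30−32.4)²/32.4
   = 0.5762 + 10.1647 + 1.4694 + 3.5593 + 0.3048 + 0.1778
Sum = 16.252
df = 3. Since 16.252 > 11.345, we reject H₀.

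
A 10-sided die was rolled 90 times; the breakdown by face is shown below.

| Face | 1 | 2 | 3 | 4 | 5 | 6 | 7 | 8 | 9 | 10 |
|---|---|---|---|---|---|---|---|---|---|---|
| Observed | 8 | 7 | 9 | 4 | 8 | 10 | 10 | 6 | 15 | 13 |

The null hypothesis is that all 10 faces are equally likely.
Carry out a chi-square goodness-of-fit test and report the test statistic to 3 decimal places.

Under H₀ each category has probability 1/10, so each expected count is 90/10 = 9.
cat         O        E   (O−E)²/E
1           8        9     0.1111
2           7        9     0.4444
3           9        9     0.0000
4           4        9     2.7778
5           8        9     0.1111
6          10        9     0.1111
7          10        9     0.1111
8           6        9     1.0000
9          15        9     4.0000
10         13        9     1.7778
Sum = 10.444

10.444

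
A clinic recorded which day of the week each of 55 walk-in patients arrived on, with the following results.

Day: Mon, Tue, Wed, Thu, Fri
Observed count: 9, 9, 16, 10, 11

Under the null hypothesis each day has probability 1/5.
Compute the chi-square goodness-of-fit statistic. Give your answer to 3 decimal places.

3.091

Expected count for each of the 5 categories: 55/5 = 11.
cat         O        E   (O−E)²/E
Mon         9       11     0.3636
Tue         9       11     0.3636
Wed        16       11     2.2727
Thu        10       11     0.0909
Fri        11       11     0.0000
Sum = 3.091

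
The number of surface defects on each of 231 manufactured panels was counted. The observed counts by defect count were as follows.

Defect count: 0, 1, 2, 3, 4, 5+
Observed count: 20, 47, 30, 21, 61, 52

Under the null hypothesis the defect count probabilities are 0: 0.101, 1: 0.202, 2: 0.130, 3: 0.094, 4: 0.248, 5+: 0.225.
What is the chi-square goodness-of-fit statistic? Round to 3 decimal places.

0.742

Expected counts E_i = n·p_i: 231×0.101 = 23.331, 231×0.202 = 46.662, 231×0.130 = 30.03, 231×0.094 = 21.714, 231×0.248 = 57.288, 231×0.225 = 51.975.
0: (20 − 23.331)²/23.331 = 11.095561/23.331 = 0.4756
1: (47 − 46.662)²/46.662 = 0.114244/46.662 = 0.0024
2: (30 − 30.03)²/30.03 = 0.0009/30.03 = 0.0000
3: (21 − 21.714)²/21.714 = 0.509796/21.714 = 0.0235
4: (61 − 57.288)²/57.288 = 13.778944/57.288 = 0.2405
5+: (52 − 51.975)²/51.975 = 0.000625/51.975 = 0.0000
Sum = 0.742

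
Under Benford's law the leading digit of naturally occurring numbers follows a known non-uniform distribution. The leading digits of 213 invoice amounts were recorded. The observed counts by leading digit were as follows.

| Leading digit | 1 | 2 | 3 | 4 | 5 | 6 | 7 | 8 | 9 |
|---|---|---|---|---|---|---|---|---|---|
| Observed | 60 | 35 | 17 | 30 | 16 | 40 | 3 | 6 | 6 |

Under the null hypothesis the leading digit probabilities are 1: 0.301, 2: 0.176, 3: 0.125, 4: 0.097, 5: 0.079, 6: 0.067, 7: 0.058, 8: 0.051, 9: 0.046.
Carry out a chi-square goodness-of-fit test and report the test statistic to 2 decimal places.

65.29

Expected counts E_i = n·p_i: 213×0.301 = 64.113, 213×0.176 = 37.488, 213×0.125 = 26.625, 213×0.097 = 20.661, 213×0.079 = 16.827, 213×0.067 = 14.271, 213×0.058 = 12.354, 213×0.051 = 10.863, 213×0.046 = 9.798.
1: (60 − 64.113)²/64.113 = 16.916769/64.113 = 0.264
2: (35 − 37.488)²/37.488 = 6.190144/37.488 = 0.165
3: (17 − 26.625)²/26.625 = 92.640625/26.625 = 3.479
4: (30 − 20.661)²/20.661 = 87.216921/20.661 = 4.221
5: (16 − 16.827)²/16.827 = 0.683929/16.827 = 0.041
6: (40 − 14.271)²/14.271 = 661.981441/14.271 = 46.386
7: (3 − 12.354)²/12.354 = 87.497316/12.354 = 7.083
8: (6 − 10.863)²/10.863 = 23.648769/10.863 = 2.177
9: (6 − 9.798)²/9.798 = 14.424804/9.798 = 1.472
Sum = 65.29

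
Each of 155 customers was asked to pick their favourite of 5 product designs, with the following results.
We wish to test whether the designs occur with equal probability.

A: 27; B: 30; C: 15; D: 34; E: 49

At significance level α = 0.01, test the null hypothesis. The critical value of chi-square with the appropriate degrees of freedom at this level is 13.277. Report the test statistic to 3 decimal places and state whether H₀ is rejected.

19.548; reject

Expected count for each of the 5 categories: 155/5 = 31.
A: (27 − 31)²/31 = 16/31 = 0.5161
B: (30 − 31)²/31 = 1/31 = 0.0323
C: (15 − 31)²/31 = 256/31 = 8.2581
D: (34 − 31)²/31 = 9/31 = 0.2903
E: (49 − 31)²/31 = 324/31 = 10.4516
Sum = 19.548
df = 4. Since 19.548 > 13.277, we reject H₀.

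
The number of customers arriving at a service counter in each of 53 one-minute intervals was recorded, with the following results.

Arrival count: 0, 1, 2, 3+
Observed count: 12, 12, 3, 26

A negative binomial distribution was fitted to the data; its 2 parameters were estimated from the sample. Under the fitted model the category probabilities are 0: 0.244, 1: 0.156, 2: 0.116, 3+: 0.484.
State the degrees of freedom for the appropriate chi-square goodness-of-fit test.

There are k = 4 categories and 2 parameters estimated from the data, so df = 4 − 1 − 2 = 1.

1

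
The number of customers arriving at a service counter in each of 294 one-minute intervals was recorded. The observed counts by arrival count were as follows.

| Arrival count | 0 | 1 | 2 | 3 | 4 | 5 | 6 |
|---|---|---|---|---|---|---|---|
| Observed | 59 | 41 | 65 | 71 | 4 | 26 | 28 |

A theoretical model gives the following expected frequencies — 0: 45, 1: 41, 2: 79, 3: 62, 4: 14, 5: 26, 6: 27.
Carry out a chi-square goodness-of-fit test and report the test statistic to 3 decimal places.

15.323

0: (59 − 45)²/45 = 196/45 = 4.3556
1: (41 − 41)²/41 = 0/41 = 0.0000
2: (65 − 79)²/79 = 196/79 = 2.4810
3: (71 − 62)²/62 = 81/62 = 1.3065
4: (4 − 14)²/14 = 100/14 = 7.1429
5: (26 − 26)²/26 = 0/26 = 0.0000
6: (28 − 27)²/27 = 1/27 = 0.0370
Sum = 15.323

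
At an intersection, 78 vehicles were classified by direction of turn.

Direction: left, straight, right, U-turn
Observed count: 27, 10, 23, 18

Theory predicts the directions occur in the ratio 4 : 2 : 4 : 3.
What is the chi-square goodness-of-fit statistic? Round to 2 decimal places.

Ratio total = 13. Expected counts: 78×4/13 = 24, 78×2/13 = 12, 78×4/13 = 24, 78×3/13 = 18.
χ² = (27−24)²/24 + (10−12)²/12 + (23−24)²/24 + (18−18)²/18
   = 0.375 + 0.333 + 0.042 + 0.000
Sum = 0.75

0.75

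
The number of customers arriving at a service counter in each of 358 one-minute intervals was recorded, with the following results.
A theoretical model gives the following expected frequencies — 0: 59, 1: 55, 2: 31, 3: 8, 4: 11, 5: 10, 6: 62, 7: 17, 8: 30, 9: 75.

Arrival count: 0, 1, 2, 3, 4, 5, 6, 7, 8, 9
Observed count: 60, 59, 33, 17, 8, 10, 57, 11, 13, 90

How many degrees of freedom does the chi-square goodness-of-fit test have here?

9

There are k = 10 categories and no parameters were estimated from the data, so df = 10 − 1 = 9.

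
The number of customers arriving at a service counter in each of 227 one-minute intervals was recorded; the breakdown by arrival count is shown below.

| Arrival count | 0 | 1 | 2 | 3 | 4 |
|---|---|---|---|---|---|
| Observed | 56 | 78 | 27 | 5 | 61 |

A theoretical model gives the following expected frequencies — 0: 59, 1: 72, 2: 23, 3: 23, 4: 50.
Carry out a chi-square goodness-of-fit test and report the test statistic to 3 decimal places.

17.855

cat         O        E   (O−E)²/E
0          56       59     0.1525
1          78       72     0.5000
2          27       23     0.6957
3           5       23    14.0870
4          61       50     2.4200
Sum = 17.855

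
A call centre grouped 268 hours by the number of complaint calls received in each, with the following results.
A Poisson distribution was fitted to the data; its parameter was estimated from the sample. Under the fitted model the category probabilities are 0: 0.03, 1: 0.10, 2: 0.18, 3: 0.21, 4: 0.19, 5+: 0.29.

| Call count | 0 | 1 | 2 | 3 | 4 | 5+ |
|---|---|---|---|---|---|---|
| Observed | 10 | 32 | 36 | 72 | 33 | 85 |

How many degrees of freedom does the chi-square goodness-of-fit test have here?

4

There are k = 6 categories and 1 parameter estimated from the data, so df = 6 − 1 − 1 = 4.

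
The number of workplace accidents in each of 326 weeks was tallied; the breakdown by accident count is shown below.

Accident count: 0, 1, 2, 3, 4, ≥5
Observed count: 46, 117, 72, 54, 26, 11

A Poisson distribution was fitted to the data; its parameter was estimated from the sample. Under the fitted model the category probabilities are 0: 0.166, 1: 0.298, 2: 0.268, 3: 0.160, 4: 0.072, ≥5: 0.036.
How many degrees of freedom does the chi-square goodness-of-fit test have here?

There are k = 6 categories and 1 parameter estimated from the data, so df = 6 − 1 − 1 = 4.

4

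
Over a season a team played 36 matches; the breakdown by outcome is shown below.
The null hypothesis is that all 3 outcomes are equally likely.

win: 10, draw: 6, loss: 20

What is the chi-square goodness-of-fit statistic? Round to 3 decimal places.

8.667

Under H₀ each category has probability 1/3, so each expected count is 36/3 = 12.
χ² = (10−12)²/12 + (6−12)²/12 + (20−12)²/12
   = 0.3333 + 3.0000 + 5.3333
Sum = 8.667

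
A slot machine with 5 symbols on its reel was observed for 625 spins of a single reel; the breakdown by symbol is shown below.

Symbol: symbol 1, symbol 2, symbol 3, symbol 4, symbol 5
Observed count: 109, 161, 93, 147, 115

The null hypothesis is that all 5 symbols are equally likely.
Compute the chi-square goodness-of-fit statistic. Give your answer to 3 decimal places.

25.280

Expected count for each of the 5 categories: 625/5 = 125.
symbol 1: (109 − 125)²/125 = 256/125 = 2.0480
symbol 2: (161 − 125)²/125 = 1296/125 = 10.3680
symbol 3: (93 − 125)²/125 = 1024/125 = 8.1920
symbol 4: (147 − 125)²/125 = 484/125 = 3.8720
symbol 5: (115 − 125)²/125 = 100/125 = 0.8000
Sum = 25.280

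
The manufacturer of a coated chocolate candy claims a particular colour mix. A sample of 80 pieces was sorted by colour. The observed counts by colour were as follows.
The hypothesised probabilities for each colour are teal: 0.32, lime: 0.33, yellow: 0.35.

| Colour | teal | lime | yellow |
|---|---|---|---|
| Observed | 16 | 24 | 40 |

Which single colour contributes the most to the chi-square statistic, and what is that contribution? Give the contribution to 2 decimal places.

yellow, 5.14

Expected counts E_i = n·p_i: 80×0.32 = 25.6, 80×0.33 = 26.4, 80×0.35 = 28.
χ² = (16−25.6)²/25.6 + (24−26.4)²/26.4 + (40−28)²/28
   = 3.600 + 0.218 + 5.143
The largest term is for yellow: 5.14.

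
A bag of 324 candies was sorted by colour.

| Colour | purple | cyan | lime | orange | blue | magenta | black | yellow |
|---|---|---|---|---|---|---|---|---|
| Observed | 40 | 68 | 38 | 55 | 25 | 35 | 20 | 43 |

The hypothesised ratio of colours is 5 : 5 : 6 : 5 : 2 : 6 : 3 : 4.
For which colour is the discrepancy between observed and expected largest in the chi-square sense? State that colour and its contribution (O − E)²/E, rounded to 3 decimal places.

cyan, 11.756

Ratio total = 36. Expected counts: 324×5/36 = 45, 324×5/36 = 45, 324×6/36 = 54, 324×5/36 = 45, 324×2/36 = 18, 324×6/36 = 54, 324×3/36 = 27, 324×4/36 = 36.
purple: (40 − 45)²/45 = 25/45 = 0.5556
cyan: (68 − 45)²/45 = 529/45 = 11.7556
lime: (38 − 54)²/54 = 256/54 = 4.7407
orange: (55 − 45)²/45 = 100/45 = 2.2222
blue: (25 − 18)²/18 = 49/18 = 2.7222
magenta: (35 − 54)²/54 = 361/54 = 6.6852
black: (20 − 27)²/27 = 49/27 = 1.8148
yellow: (43 − 36)²/36 = 49/36 = 1.3611
The largest term is for cyan: 11.756.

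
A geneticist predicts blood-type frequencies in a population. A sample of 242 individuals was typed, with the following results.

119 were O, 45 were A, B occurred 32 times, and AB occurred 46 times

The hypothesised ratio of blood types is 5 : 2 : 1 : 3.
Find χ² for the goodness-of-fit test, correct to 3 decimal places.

11.365

Ratio total = 11. Expected counts: 242×5/11 = 110, 242×2/11 = 44, 242×1/11 = 22, 242×3/11 = 66.
χ² = (119−110)²/110 + (45−44)²/44 + (32−22)²/22 + (46−66)²/66
   = 0.7364 + 0.0227 + 4.5455 + 6.0606
Sum = 11.365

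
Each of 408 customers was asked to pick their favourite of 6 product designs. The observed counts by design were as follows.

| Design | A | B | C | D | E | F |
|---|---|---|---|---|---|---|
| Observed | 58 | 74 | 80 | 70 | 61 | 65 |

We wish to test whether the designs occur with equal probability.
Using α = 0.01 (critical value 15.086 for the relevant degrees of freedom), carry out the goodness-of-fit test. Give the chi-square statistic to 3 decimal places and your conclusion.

5.029; do not reject

Expected count for each of the 6 categories: 408/6 = 68.
cat         O        E   (O−E)²/E
A          58       68     1.4706
B          74       68     0.5294
C          80       68     2.1176
D          70       68     0.0588
E          61       68     0.7206
F          65       68     0.1324
Sum = 5.029
df = 5. Since 5.029 < 15.086, we do not reject H₀.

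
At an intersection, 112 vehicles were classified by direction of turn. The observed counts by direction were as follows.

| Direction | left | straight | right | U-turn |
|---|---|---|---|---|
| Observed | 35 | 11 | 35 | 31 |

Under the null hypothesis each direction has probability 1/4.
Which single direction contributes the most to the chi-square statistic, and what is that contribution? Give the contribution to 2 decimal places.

Under H₀ each category has probability 1/4, so each expected count is 112/4 = 28.
χ² = (35−28)²/28 + (11−28)²/28 + (35−28)²/28 + (31−28)²/28
   = 1.750 + 10.321 + 1.750 + 0.321
The largest term is for straight: 10.32.

straight, 10.32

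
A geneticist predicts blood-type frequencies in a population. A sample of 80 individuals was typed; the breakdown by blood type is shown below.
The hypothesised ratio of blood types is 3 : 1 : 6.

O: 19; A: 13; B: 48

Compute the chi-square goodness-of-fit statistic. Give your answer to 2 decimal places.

Ratio total = 10. Expected counts: 80×3/10 = 24, 80×1/10 = 8, 80×6/10 = 48.
O: (19 − 24)²/24 = 25/24 = 1.042
A: (13 − 8)²/8 = 25/8 = 3.125
B: (48 − 48)²/48 = 0/48 = 0.000
Sum = 4.17

4.17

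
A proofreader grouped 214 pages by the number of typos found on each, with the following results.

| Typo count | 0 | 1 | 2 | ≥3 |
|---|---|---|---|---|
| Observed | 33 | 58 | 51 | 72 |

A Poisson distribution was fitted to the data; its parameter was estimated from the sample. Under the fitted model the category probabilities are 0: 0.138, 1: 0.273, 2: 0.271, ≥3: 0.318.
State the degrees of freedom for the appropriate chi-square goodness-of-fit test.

2

There are k = 4 categories and 1 parameter estimated from the data, so df = 4 − 1 − 1 = 2.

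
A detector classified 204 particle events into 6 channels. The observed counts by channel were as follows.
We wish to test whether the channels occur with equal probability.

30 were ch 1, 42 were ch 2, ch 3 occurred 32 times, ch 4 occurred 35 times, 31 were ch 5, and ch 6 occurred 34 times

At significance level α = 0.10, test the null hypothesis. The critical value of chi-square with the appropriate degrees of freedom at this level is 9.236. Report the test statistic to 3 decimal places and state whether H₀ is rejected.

2.765; do not reject

Expected count for each of the 6 categories: 204/6 = 34.
cat         O        E   (O−E)²/E
ch 1       30       34     0.4706
ch 2       42       34     1.8824
ch 3       32       34     0.1176
ch 4       35       34     0.0294
ch 5       31       34     0.2647
ch 6       34       34     0.0000
Sum = 2.765
df = 5. Since 2.765 < 9.236, we do not reject H₀.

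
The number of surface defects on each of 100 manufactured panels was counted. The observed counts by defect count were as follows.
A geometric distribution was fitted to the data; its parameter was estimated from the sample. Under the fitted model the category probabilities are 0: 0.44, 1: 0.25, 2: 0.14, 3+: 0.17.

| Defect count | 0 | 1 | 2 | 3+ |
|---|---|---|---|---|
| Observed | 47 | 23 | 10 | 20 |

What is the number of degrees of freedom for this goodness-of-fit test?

There are k = 4 categories and 1 parameter estimated from the data, so df = 4 − 1 − 1 = 2.

2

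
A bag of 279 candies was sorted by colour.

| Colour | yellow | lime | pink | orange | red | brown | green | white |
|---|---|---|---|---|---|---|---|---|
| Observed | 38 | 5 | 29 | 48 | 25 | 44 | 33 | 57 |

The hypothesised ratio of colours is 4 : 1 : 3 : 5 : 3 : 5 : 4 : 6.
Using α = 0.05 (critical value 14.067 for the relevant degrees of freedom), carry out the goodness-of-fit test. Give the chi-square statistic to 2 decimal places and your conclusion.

Ratio total = 31. Expected counts: 279×4/31 = 36, 279×1/31 = 9, 279×3/31 = 27, 279×5/31 = 45, 279×3/31 = 27, 279×5/31 = 45, 279×4/31 = 36, 279×6/31 = 54.
yellow: (38 − 36)²/36 = 4/36 = 0.111
lime: (5 − 9)²/9 = 16/9 = 1.778
pink: (29 − 27)²/27 = 4/27 = 0.148
orange: (48 − 45)²/45 = 9/45 = 0.200
red: (25 − 27)²/27 = 4/27 = 0.148
brown: (44 − 45)²/45 = 1/45 = 0.022
green: (33 − 36)²/36 = 9/36 = 0.250
white: (57 − 54)²/54 = 9/54 = 0.167
Sum = 2.82
df = 7. Since 2.82 < 14.067, we do not reject H₀.

2.82; do not reject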